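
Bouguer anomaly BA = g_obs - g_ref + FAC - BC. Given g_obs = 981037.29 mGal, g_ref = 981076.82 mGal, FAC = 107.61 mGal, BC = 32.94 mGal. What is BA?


BA = g_obs - g_ref + FAC - BC
= 981037.29 - 981076.82 + 107.61 - 32.94
= 35.14 mGal

35.14


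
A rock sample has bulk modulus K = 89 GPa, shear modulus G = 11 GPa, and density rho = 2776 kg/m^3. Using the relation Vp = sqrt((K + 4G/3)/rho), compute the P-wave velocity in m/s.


First compute the effective modulus:
K + 4G/3 = 89e9 + 4*11e9/3 = 103666666666.67 Pa
Then divide by density:
103666666666.67 / 2776 = 37343900.0961 Pa/(kg/m^3)
Take the square root:
Vp = sqrt(37343900.0961) = 6110.97 m/s

6110.97


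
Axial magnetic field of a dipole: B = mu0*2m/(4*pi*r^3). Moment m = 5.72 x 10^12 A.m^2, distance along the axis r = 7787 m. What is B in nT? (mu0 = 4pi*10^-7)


m = 5.72 x 10^12 = 5720000000000 A.m^2
2m = 11440000000000 A.m^2
r^3 = 7787^3 = 472183192403
B = (4pi*10^-7) * 11440000000000 / (4*pi * 472183192403) * 1e9
= 14375927.982827 / 5933628993607.36 * 1e9
= 2422.7885 nT

2422.7885


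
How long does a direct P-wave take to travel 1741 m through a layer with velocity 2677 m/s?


t = x / V
= 1741 / 2677
= 0.6504 s

0.6504


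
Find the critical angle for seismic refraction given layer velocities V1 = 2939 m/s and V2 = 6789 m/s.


V1/V2 = 2939/6789 = 0.432906
theta_c = arcsin(0.432906) = 25.6521 degrees

25.6521


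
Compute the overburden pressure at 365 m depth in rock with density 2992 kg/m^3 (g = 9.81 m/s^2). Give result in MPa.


P = rho * g * z / 1e6
= 2992 * 9.81 * 365 / 1e6
= 10713304.8 / 1e6
= 10.7133 MPa

10.7133


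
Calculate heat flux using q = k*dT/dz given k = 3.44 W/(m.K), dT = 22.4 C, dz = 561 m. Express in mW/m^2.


q = k * dT / dz * 1000
= 3.44 * 22.4 / 561 * 1000
= 0.137355 * 1000
= 137.3547 mW/m^2

137.3547


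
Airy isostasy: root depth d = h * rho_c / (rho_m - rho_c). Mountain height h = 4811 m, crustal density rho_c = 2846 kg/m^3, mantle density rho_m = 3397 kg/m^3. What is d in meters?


rho_m - rho_c = 3397 - 2846 = 551
d = 4811 * 2846 / 551
= 13692106 / 551
= 24849.56 m

24849.56


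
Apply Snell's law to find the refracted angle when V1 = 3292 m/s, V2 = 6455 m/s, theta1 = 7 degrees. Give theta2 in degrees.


sin(theta1) = sin(7 deg) = 0.121869
sin(theta2) = V2/V1 * sin(theta1) = 6455/3292 * 0.121869 = 0.238963
theta2 = arcsin(0.238963) = 13.8254 degrees

13.8254


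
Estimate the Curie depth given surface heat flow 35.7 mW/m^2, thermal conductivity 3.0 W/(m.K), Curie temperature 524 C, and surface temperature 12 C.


T_Curie - T_surf = 524 - 12 = 512 C
Convert q to W/m^2: 35.7 mW/m^2 = 0.0357 W/m^2
d = 512 * 3.0 / 0.0357 = 43025.21 m

43025.21


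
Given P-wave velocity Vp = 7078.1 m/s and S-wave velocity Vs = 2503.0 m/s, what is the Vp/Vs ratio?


Vp/Vs = 7078.1 / 2503.0
= 2.8278

2.8278


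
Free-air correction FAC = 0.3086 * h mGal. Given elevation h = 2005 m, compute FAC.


FAC = 0.3086 * h
= 0.3086 * 2005
= 618.743 mGal

618.743


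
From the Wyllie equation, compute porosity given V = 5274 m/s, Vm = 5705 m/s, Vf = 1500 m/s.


1/V - 1/Vm = 1/5274 - 1/5705 = 1.432e-05
1/Vf - 1/Vm = 1/1500 - 1/5705 = 0.00049138
phi = 1.432e-05 / 0.00049138 = 0.0292

0.0292


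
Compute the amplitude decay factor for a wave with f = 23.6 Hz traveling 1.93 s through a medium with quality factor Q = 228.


pi*f*t/Q = pi*23.6*1.93/228 = 0.627602
A/A0 = exp(-0.627602) = 0.53387

0.53387


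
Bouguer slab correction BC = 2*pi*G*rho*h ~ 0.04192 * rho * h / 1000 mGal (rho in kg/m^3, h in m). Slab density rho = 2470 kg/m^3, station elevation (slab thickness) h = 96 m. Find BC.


BC = 0.04192 * rho * h / 1000
= 0.04192 * 2470 * 96 / 1000
= 9.9401 mGal

9.9401


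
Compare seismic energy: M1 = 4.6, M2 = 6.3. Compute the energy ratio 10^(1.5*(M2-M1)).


M2 - M1 = 6.3 - 4.6 = 1.7
1.5 * 1.7 = 2.55
ratio = 10^2.55 = 354.81

354.81


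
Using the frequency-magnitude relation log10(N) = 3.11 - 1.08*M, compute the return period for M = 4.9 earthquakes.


log10(N) = 3.11 - 1.08*4.9 = -2.182
N = 10^-2.182 = 0.006577
T = 1/N = 1/0.006577 = 152.0548 years

152.0548


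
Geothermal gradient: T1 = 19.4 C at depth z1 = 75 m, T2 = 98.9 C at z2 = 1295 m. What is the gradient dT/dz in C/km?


dT = 98.9 - 19.4 = 79.5 C
dz = 1295 - 75 = 1220 m
gradient = dT/dz * 1000 = 79.5/1220 * 1000 = 65.1639 C/km

65.1639


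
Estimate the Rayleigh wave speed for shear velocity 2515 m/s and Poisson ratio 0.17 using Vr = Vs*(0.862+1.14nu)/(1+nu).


Numerator factor = 0.862 + 1.14*0.17 = 1.0558
Denominator = 1 + 0.17 = 1.17
Vr = 2515 * 1.0558 / 1.17 = 2269.52 m/s

2269.52


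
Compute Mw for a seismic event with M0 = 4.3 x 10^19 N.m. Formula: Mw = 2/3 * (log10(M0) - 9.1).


log10(M0) = log10(4.3 x 10^19) = 19.6335
Mw = 2/3 * (19.6335 - 9.1)
= 2/3 * 10.5335
= 7.02

7.02


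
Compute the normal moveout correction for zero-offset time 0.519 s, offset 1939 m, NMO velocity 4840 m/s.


x/Vnmo = 1939/4840 = 0.40062
(x/Vnmo)^2 = 0.160496
t0^2 = 0.269361
sqrt(0.269361 + 0.160496) = 0.655635
dt = 0.655635 - 0.519 = 0.136635

0.136635


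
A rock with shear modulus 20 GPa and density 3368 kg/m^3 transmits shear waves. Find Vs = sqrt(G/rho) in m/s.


Convert G to Pa: G = 20e9 Pa
Compute G/rho = 20e9 / 3368 = 5938242.2803
Vs = sqrt(5938242.2803) = 2436.85 m/s

2436.85


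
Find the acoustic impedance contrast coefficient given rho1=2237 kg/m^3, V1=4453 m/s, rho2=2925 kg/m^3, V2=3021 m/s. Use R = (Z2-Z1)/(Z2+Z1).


Z1 = 2237 * 4453 = 9961361
Z2 = 2925 * 3021 = 8836425
R = (8836425 - 9961361) / (8836425 + 9961361) = -1124936 / 18797786 = -0.0598

-0.0598


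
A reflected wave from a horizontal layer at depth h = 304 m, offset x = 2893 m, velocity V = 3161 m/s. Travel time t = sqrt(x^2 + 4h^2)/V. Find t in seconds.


x^2 + 4h^2 = 2893^2 + 4*304^2 = 8369449 + 369664 = 8739113
sqrt(8739113) = 2956.1991
t = 2956.1991 / 3161 = 0.9352 s

0.9352


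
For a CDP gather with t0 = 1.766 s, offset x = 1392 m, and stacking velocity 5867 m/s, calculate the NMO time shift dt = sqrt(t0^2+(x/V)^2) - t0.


x/Vnmo = 1392/5867 = 0.237259
(x/Vnmo)^2 = 0.056292
t0^2 = 3.118756
sqrt(3.118756 + 0.056292) = 1.781866
dt = 1.781866 - 1.766 = 0.015866

0.015866


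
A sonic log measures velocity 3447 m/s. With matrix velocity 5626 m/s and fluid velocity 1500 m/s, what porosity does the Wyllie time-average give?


1/V - 1/Vm = 1/3447 - 1/5626 = 0.00011236
1/Vf - 1/Vm = 1/1500 - 1/5626 = 0.00048892
phi = 0.00011236 / 0.00048892 = 0.2298

0.2298


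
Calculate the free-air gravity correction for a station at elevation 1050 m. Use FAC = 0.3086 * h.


FAC = 0.3086 * h
= 0.3086 * 1050
= 324.03 mGal

324.03


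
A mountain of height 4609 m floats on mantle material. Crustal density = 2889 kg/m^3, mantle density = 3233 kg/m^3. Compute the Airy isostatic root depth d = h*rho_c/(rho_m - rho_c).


rho_m - rho_c = 3233 - 2889 = 344
d = 4609 * 2889 / 344
= 13315401 / 344
= 38707.56 m

38707.56


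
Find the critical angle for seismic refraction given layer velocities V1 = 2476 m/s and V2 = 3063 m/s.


V1/V2 = 2476/3063 = 0.808358
theta_c = arcsin(0.808358) = 53.9358 degrees

53.9358


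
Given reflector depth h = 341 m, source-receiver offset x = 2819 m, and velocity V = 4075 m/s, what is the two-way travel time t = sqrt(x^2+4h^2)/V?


x^2 + 4h^2 = 2819^2 + 4*341^2 = 7946761 + 465124 = 8411885
sqrt(8411885) = 2900.325
t = 2900.325 / 4075 = 0.7117 s

0.7117


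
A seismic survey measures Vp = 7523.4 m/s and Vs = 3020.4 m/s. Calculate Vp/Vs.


Vp/Vs = 7523.4 / 3020.4
= 2.4909

2.4909


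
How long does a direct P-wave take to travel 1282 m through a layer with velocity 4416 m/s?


t = x / V
= 1282 / 4416
= 0.2903 s

0.2903


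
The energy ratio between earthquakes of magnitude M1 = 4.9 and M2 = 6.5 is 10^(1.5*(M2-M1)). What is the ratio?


M2 - M1 = 6.5 - 4.9 = 1.6
1.5 * 1.6 = 2.4
ratio = 10^2.4 = 251.19

251.19


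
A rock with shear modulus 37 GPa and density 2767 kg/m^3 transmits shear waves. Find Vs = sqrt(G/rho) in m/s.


Convert G to Pa: G = 37e9 Pa
Compute G/rho = 37e9 / 2767 = 13371882.9057
Vs = sqrt(13371882.9057) = 3656.76 m/s

3656.76


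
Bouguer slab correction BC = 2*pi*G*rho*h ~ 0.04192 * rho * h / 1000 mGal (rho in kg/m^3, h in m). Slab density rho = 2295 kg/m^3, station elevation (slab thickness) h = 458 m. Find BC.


BC = 0.04192 * rho * h / 1000
= 0.04192 * 2295 * 458 / 1000
= 44.0625 mGal

44.0625


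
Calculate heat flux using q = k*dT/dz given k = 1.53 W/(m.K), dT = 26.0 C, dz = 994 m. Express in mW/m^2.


q = k * dT / dz * 1000
= 1.53 * 26.0 / 994 * 1000
= 0.04002 * 1000
= 40.0201 mW/m^2

40.0201


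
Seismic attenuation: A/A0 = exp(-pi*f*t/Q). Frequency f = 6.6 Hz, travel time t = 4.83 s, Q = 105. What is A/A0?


pi*f*t/Q = pi*6.6*4.83/105 = 0.953788
A/A0 = exp(-0.953788) = 0.385279

0.385279


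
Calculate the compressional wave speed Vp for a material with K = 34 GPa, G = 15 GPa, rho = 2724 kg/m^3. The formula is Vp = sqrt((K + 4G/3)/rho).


First compute the effective modulus:
K + 4G/3 = 34e9 + 4*15e9/3 = 54000000000.0 Pa
Then divide by density:
54000000000.0 / 2724 = 19823788.5463 Pa/(kg/m^3)
Take the square root:
Vp = sqrt(19823788.5463) = 4452.39 m/s

4452.39


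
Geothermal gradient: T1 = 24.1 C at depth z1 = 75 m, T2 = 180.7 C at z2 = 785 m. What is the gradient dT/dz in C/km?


dT = 180.7 - 24.1 = 156.6 C
dz = 785 - 75 = 710 m
gradient = dT/dz * 1000 = 156.6/710 * 1000 = 220.5634 C/km

220.5634


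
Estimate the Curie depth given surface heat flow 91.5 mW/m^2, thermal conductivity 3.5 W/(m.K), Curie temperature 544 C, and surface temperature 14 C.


T_Curie - T_surf = 544 - 14 = 530 C
Convert q to W/m^2: 91.5 mW/m^2 = 0.0915 W/m^2
d = 530 * 3.5 / 0.0915 = 20273.22 m

20273.22


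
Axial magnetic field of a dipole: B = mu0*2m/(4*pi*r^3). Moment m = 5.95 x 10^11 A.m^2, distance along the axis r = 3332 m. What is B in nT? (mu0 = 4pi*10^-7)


m = 5.95 x 10^11 = 595000000000 A.m^2
2m = 1190000000000 A.m^2
r^3 = 3332^3 = 36992610368
B = (4pi*10^-7) * 1190000000000 / (4*pi * 36992610368) * 1e9
= 1495398.103109 / 464862851876.87 * 1e9
= 3216.8587 nT

3216.8587


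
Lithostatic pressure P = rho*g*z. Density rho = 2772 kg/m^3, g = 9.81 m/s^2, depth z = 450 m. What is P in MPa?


P = rho * g * z / 1e6
= 2772 * 9.81 * 450 / 1e6
= 12236994.0 / 1e6
= 12.237 MPa

12.237


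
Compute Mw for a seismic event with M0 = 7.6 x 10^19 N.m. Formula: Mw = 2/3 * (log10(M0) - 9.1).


log10(M0) = log10(7.6 x 10^19) = 19.8808
Mw = 2/3 * (19.8808 - 9.1)
= 2/3 * 10.7808
= 7.19

7.19


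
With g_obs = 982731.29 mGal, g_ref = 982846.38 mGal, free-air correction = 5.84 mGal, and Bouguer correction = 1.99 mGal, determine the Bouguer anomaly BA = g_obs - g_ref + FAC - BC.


BA = g_obs - g_ref + FAC - BC
= 982731.29 - 982846.38 + 5.84 - 1.99
= -111.24 mGal

-111.24


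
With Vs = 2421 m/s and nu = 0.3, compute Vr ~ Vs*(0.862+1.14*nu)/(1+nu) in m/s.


Numerator factor = 0.862 + 1.14*0.3 = 1.204
Denominator = 1 + 0.3 = 1.3
Vr = 2421 * 1.204 / 1.3 = 2242.22 m/s

2242.22


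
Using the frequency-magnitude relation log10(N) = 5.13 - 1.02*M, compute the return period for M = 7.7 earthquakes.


log10(N) = 5.13 - 1.02*7.7 = -2.724
N = 10^-2.724 = 0.001888
T = 1/N = 1/0.001888 = 529.6634 years

529.6634


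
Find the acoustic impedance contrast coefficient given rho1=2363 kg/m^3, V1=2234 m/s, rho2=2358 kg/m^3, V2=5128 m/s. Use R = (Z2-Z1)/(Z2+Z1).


Z1 = 2363 * 2234 = 5278942
Z2 = 2358 * 5128 = 12091824
R = (12091824 - 5278942) / (12091824 + 5278942) = 6812882 / 17370766 = 0.3922

0.3922


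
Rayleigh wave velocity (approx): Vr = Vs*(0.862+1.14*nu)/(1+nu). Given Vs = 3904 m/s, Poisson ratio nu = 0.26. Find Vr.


Numerator factor = 0.862 + 1.14*0.26 = 1.1584
Denominator = 1 + 0.26 = 1.26
Vr = 3904 * 1.1584 / 1.26 = 3589.2 m/s

3589.2


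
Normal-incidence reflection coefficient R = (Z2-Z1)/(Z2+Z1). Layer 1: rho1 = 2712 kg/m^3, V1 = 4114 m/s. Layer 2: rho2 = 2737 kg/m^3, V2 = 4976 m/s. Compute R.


Z1 = 2712 * 4114 = 11157168
Z2 = 2737 * 4976 = 13619312
R = (13619312 - 11157168) / (13619312 + 11157168) = 2462144 / 24776480 = 0.0994

0.0994


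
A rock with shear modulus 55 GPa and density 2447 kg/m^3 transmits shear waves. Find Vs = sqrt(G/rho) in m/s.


Convert G to Pa: G = 55e9 Pa
Compute G/rho = 55e9 / 2447 = 22476501.839
Vs = sqrt(22476501.839) = 4740.94 m/s

4740.94


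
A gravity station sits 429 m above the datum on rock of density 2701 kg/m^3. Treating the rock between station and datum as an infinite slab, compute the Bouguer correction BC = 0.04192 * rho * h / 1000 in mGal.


BC = 0.04192 * rho * h / 1000
= 0.04192 * 2701 * 429 / 1000
= 48.5739 mGal

48.5739


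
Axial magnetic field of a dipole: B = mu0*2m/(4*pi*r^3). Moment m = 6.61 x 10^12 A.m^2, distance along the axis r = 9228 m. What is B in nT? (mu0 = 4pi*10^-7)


m = 6.61 x 10^12 = 6610000000000 A.m^2
2m = 13220000000000 A.m^2
r^3 = 9228^3 = 785819420352
B = (4pi*10^-7) * 13220000000000 / (4*pi * 785819420352) * 1e9
= 16612741.952183 / 9874898072104.13 * 1e9
= 1682.3203 nT

1682.3203


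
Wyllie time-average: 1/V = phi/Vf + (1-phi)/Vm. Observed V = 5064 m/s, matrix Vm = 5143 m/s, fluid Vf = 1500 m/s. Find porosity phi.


1/V - 1/Vm = 1/5064 - 1/5143 = 3.03e-06
1/Vf - 1/Vm = 1/1500 - 1/5143 = 0.00047223
phi = 3.03e-06 / 0.00047223 = 0.0064

0.0064


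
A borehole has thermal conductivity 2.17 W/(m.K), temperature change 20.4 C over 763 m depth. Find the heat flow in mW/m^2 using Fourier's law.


q = k * dT / dz * 1000
= 2.17 * 20.4 / 763 * 1000
= 0.058018 * 1000
= 58.0183 mW/m^2

58.0183


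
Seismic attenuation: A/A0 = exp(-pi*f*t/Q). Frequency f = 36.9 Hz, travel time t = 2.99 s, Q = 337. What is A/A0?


pi*f*t/Q = pi*36.9*2.99/337 = 1.028531
A/A0 = exp(-1.028531) = 0.357532

0.357532


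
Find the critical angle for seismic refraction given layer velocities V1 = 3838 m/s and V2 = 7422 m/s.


V1/V2 = 3838/7422 = 0.517111
theta_c = arcsin(0.517111) = 31.1387 degrees

31.1387


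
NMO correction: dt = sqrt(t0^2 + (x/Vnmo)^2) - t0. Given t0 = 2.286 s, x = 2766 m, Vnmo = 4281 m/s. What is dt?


x/Vnmo = 2766/4281 = 0.646111
(x/Vnmo)^2 = 0.417459
t0^2 = 5.225796
sqrt(5.225796 + 0.417459) = 2.375554
dt = 2.375554 - 2.286 = 0.089554

0.089554


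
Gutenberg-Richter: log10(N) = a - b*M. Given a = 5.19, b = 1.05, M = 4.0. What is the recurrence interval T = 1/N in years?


log10(N) = 5.19 - 1.05*4.0 = 0.99
N = 10^0.99 = 9.772372
T = 1/N = 1/9.772372 = 0.1023 years

0.1023


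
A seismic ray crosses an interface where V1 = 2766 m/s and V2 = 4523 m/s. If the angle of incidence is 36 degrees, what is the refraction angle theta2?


sin(theta1) = sin(36 deg) = 0.587785
sin(theta2) = V2/V1 * sin(theta1) = 4523/2766 * 0.587785 = 0.961154
theta2 = arcsin(0.961154) = 73.9777 degrees

73.9777


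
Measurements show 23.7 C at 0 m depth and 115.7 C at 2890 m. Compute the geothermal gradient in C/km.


dT = 115.7 - 23.7 = 92.0 C
dz = 2890 - 0 = 2890 m
gradient = dT/dz * 1000 = 92.0/2890 * 1000 = 31.8339 C/km

31.8339


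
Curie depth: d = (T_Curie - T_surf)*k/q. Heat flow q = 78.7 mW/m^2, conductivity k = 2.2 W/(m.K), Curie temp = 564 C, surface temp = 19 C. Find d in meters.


T_Curie - T_surf = 564 - 19 = 545 C
Convert q to W/m^2: 78.7 mW/m^2 = 0.0787 W/m^2
d = 545 * 2.2 / 0.0787 = 15235.07 m

15235.07


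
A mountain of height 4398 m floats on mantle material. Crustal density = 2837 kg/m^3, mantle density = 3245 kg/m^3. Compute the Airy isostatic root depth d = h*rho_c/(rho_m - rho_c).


rho_m - rho_c = 3245 - 2837 = 408
d = 4398 * 2837 / 408
= 12477126 / 408
= 30581.19 m

30581.19


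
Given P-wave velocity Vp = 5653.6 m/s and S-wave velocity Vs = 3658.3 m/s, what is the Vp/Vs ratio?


Vp/Vs = 5653.6 / 3658.3
= 1.5454

1.5454


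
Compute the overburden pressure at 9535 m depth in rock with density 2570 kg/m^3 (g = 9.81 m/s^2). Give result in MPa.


P = rho * g * z / 1e6
= 2570 * 9.81 * 9535 / 1e6
= 240393559.5 / 1e6
= 240.3936 MPa

240.3936


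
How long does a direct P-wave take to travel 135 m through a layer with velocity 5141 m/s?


t = x / V
= 135 / 5141
= 0.0263 s

0.0263


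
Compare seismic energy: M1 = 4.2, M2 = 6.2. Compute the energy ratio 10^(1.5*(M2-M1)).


M2 - M1 = 6.2 - 4.2 = 2.0
1.5 * 2.0 = 3.0
ratio = 10^3.0 = 1000.0

1000.0


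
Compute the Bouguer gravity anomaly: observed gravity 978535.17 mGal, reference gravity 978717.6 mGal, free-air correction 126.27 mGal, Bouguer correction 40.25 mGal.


BA = g_obs - g_ref + FAC - BC
= 978535.17 - 978717.6 + 126.27 - 40.25
= -96.41 mGal

-96.41


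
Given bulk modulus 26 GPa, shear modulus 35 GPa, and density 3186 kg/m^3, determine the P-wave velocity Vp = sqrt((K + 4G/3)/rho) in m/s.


First compute the effective modulus:
K + 4G/3 = 26e9 + 4*35e9/3 = 72666666666.67 Pa
Then divide by density:
72666666666.67 / 3186 = 22808118.8533 Pa/(kg/m^3)
Take the square root:
Vp = sqrt(22808118.8533) = 4775.78 m/s

4775.78


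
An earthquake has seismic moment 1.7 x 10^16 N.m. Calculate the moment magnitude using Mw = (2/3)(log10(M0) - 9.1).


log10(M0) = log10(1.7 x 10^16) = 16.2304
Mw = 2/3 * (16.2304 - 9.1)
= 2/3 * 7.1304
= 4.75

4.75


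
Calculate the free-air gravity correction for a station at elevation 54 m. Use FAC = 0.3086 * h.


FAC = 0.3086 * h
= 0.3086 * 54
= 16.6644 mGal

16.6644


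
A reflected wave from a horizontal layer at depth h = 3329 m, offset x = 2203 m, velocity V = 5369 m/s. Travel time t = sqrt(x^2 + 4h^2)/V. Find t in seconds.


x^2 + 4h^2 = 2203^2 + 4*3329^2 = 4853209 + 44328964 = 49182173
sqrt(49182173) = 7013.0003
t = 7013.0003 / 5369 = 1.3062 s

1.3062


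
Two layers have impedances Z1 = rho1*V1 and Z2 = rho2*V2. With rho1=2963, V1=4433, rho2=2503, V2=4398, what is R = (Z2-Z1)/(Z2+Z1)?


Z1 = 2963 * 4433 = 13134979
Z2 = 2503 * 4398 = 11008194
R = (11008194 - 13134979) / (11008194 + 13134979) = -2126785 / 24143173 = -0.0881

-0.0881


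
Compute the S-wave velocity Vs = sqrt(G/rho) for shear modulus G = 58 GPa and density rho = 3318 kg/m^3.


Convert G to Pa: G = 58e9 Pa
Compute G/rho = 58e9 / 3318 = 17480409.8855
Vs = sqrt(17480409.8855) = 4180.96 m/s

4180.96


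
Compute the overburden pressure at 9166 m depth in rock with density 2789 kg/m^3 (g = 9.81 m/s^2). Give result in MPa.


P = rho * g * z / 1e6
= 2789 * 9.81 * 9166 / 1e6
= 250782584.94 / 1e6
= 250.7826 MPa

250.7826


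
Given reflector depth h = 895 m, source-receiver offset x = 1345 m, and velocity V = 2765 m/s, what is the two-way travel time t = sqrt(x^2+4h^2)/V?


x^2 + 4h^2 = 1345^2 + 4*895^2 = 1809025 + 3204100 = 5013125
sqrt(5013125) = 2239.0009
t = 2239.0009 / 2765 = 0.8098 s

0.8098


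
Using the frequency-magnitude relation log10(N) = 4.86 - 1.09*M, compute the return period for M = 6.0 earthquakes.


log10(N) = 4.86 - 1.09*6.0 = -1.68
N = 10^-1.68 = 0.020893
T = 1/N = 1/0.020893 = 47.863 years

47.863


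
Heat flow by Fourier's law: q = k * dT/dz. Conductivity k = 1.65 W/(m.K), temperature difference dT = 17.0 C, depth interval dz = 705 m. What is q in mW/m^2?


q = k * dT / dz * 1000
= 1.65 * 17.0 / 705 * 1000
= 0.039787 * 1000
= 39.7872 mW/m^2

39.7872


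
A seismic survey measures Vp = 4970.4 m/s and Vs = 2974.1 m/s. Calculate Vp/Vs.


Vp/Vs = 4970.4 / 2974.1
= 1.6712

1.6712


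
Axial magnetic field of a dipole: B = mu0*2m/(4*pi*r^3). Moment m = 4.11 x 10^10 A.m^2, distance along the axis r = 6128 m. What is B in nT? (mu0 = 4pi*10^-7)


m = 4.11 x 10^10 = 41100000000 A.m^2
2m = 82200000000 A.m^2
r^3 = 6128^3 = 230121009152
B = (4pi*10^-7) * 82200000000 / (4*pi * 230121009152) * 1e9
= 103295.56645 / 2891785887154.37 * 1e9
= 35.7203 nT

35.7203


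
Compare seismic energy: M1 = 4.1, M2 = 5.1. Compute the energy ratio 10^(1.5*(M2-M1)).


M2 - M1 = 5.1 - 4.1 = 1.0
1.5 * 1.0 = 1.5
ratio = 10^1.5 = 31.62

31.62


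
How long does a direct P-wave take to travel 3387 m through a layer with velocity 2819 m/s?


t = x / V
= 3387 / 2819
= 1.2015 s

1.2015


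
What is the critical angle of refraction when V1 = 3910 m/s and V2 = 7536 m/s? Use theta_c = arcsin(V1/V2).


V1/V2 = 3910/7536 = 0.518843
theta_c = arcsin(0.518843) = 31.2547 degrees

31.2547


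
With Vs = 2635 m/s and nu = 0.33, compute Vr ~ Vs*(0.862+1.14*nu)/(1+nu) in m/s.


Numerator factor = 0.862 + 1.14*0.33 = 1.2382
Denominator = 1 + 0.33 = 1.33
Vr = 2635 * 1.2382 / 1.33 = 2453.13 m/s

2453.13


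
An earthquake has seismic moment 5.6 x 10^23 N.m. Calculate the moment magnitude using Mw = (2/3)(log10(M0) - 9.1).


log10(M0) = log10(5.6 x 10^23) = 23.7482
Mw = 2/3 * (23.7482 - 9.1)
= 2/3 * 14.6482
= 9.77

9.77


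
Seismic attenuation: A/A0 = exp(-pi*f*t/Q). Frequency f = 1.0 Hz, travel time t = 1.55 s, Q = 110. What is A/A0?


pi*f*t/Q = pi*1.0*1.55/110 = 0.044268
A/A0 = exp(-0.044268) = 0.956698

0.956698


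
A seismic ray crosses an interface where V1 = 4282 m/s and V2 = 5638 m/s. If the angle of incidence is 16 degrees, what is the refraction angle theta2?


sin(theta1) = sin(16 deg) = 0.275637
sin(theta2) = V2/V1 * sin(theta1) = 5638/4282 * 0.275637 = 0.362925
theta2 = arcsin(0.362925) = 21.2799 degrees

21.2799


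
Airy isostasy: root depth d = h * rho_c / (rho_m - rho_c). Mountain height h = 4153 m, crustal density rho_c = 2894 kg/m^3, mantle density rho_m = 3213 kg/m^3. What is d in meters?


rho_m - rho_c = 3213 - 2894 = 319
d = 4153 * 2894 / 319
= 12018782 / 319
= 37676.43 m

37676.43


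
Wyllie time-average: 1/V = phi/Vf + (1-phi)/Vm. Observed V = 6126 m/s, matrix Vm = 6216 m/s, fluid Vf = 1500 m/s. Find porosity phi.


1/V - 1/Vm = 1/6126 - 1/6216 = 2.36e-06
1/Vf - 1/Vm = 1/1500 - 1/6216 = 0.00050579
phi = 2.36e-06 / 0.00050579 = 0.0047

0.0047


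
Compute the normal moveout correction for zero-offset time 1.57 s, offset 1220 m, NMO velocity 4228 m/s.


x/Vnmo = 1220/4228 = 0.288553
(x/Vnmo)^2 = 0.083263
t0^2 = 2.4649
sqrt(2.4649 + 0.083263) = 1.596297
dt = 1.596297 - 1.57 = 0.026297

0.026297


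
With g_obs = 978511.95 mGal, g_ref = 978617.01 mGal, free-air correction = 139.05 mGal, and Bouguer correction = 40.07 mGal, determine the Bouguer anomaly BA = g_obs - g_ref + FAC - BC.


BA = g_obs - g_ref + FAC - BC
= 978511.95 - 978617.01 + 139.05 - 40.07
= -6.08 mGal

-6.08


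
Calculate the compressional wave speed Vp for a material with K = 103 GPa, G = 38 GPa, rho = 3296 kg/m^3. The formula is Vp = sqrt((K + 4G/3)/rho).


First compute the effective modulus:
K + 4G/3 = 103e9 + 4*38e9/3 = 153666666666.67 Pa
Then divide by density:
153666666666.67 / 3296 = 46622168.2848 Pa/(kg/m^3)
Take the square root:
Vp = sqrt(46622168.2848) = 6828.04 m/s

6828.04


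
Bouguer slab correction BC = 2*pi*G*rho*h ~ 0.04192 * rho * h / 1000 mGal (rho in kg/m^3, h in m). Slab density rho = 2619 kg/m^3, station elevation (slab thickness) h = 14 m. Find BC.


BC = 0.04192 * rho * h / 1000
= 0.04192 * 2619 * 14 / 1000
= 1.537 mGal

1.537


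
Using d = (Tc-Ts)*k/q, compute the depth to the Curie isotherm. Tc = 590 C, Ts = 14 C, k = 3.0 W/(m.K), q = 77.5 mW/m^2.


T_Curie - T_surf = 590 - 14 = 576 C
Convert q to W/m^2: 77.5 mW/m^2 = 0.0775 W/m^2
d = 576 * 3.0 / 0.0775 = 22296.77 m

22296.77


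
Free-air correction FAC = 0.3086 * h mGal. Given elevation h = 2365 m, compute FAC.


FAC = 0.3086 * h
= 0.3086 * 2365
= 729.839 mGal

729.839


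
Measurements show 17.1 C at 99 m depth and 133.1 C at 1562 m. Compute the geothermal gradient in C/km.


dT = 133.1 - 17.1 = 116.0 C
dz = 1562 - 99 = 1463 m
gradient = dT/dz * 1000 = 116.0/1463 * 1000 = 79.2891 C/km

79.2891


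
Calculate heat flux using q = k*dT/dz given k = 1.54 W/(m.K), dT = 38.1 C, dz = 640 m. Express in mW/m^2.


q = k * dT / dz * 1000
= 1.54 * 38.1 / 640 * 1000
= 0.091678 * 1000
= 91.6781 mW/m^2

91.6781


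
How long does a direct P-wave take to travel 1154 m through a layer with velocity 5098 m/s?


t = x / V
= 1154 / 5098
= 0.2264 s

0.2264


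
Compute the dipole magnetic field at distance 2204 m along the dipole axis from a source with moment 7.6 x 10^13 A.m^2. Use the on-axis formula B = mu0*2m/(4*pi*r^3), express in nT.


m = 7.6 x 10^13 = 76000000000000 A.m^2
2m = 152000000000000 A.m^2
r^3 = 2204^3 = 10706185664
B = (4pi*10^-7) * 152000000000000 / (4*pi * 10706185664) * 1e9
= 191008833.338259 / 134537896919.96 * 1e9
= 1419739.9968 nT

1419739.9968


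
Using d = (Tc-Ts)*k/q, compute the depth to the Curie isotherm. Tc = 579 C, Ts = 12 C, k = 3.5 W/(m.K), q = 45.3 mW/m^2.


T_Curie - T_surf = 579 - 12 = 567 C
Convert q to W/m^2: 45.3 mW/m^2 = 0.0453 W/m^2
d = 567 * 3.5 / 0.0453 = 43807.95 m

43807.95


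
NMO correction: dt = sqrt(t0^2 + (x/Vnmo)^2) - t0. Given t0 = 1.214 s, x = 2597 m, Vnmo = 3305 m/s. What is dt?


x/Vnmo = 2597/3305 = 0.785779
(x/Vnmo)^2 = 0.617449
t0^2 = 1.473796
sqrt(1.473796 + 0.617449) = 1.446114
dt = 1.446114 - 1.214 = 0.232114

0.232114


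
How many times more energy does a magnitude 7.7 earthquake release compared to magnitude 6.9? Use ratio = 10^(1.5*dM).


M2 - M1 = 7.7 - 6.9 = 0.8
1.5 * 0.8 = 1.2
ratio = 10^1.2 = 15.85

15.85


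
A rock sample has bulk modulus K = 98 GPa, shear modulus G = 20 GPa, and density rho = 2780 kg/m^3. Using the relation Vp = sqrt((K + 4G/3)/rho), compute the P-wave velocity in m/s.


First compute the effective modulus:
K + 4G/3 = 98e9 + 4*20e9/3 = 124666666666.67 Pa
Then divide by density:
124666666666.67 / 2780 = 44844124.7002 Pa/(kg/m^3)
Take the square root:
Vp = sqrt(44844124.7002) = 6696.58 m/s

6696.58


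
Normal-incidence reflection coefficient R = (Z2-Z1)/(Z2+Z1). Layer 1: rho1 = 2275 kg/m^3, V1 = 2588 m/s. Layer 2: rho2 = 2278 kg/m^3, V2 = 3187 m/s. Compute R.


Z1 = 2275 * 2588 = 5887700
Z2 = 2278 * 3187 = 7259986
R = (7259986 - 5887700) / (7259986 + 5887700) = 1372286 / 13147686 = 0.1044

0.1044


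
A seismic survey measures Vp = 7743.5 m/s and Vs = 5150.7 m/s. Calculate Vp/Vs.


Vp/Vs = 7743.5 / 5150.7
= 1.5034

1.5034


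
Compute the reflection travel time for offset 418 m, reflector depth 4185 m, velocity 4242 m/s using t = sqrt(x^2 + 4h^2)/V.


x^2 + 4h^2 = 418^2 + 4*4185^2 = 174724 + 70056900 = 70231624
sqrt(70231624) = 8380.431
t = 8380.431 / 4242 = 1.9756 s

1.9756


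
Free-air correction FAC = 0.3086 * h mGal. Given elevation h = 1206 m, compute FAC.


FAC = 0.3086 * h
= 0.3086 * 1206
= 372.1716 mGal

372.1716


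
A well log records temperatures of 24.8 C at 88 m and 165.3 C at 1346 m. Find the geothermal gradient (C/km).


dT = 165.3 - 24.8 = 140.5 C
dz = 1346 - 88 = 1258 m
gradient = dT/dz * 1000 = 140.5/1258 * 1000 = 111.6852 C/km

111.6852


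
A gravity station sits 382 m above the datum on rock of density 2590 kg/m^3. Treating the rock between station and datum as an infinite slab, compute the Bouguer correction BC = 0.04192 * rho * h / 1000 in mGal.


BC = 0.04192 * rho * h / 1000
= 0.04192 * 2590 * 382 / 1000
= 41.4748 mGal

41.4748


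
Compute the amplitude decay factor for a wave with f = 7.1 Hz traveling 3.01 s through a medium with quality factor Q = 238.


pi*f*t/Q = pi*7.1*3.01/238 = 0.282097
A/A0 = exp(-0.282097) = 0.754201

0.754201


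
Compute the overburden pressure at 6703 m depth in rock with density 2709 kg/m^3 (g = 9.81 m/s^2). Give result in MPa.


P = rho * g * z / 1e6
= 2709 * 9.81 * 6703 / 1e6
= 178134168.87 / 1e6
= 178.1342 MPa

178.1342


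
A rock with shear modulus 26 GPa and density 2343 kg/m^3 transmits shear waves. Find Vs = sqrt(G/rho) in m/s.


Convert G to Pa: G = 26e9 Pa
Compute G/rho = 26e9 / 2343 = 11096884.3363
Vs = sqrt(11096884.3363) = 3331.2 m/s

3331.2


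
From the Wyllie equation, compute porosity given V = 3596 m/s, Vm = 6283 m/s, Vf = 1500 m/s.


1/V - 1/Vm = 1/3596 - 1/6283 = 0.00011893
1/Vf - 1/Vm = 1/1500 - 1/6283 = 0.00050751
phi = 0.00011893 / 0.00050751 = 0.2343

0.2343


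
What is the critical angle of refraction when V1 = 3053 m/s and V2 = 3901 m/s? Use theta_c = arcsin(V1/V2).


V1/V2 = 3053/3901 = 0.78262
theta_c = arcsin(0.78262) = 51.5011 degrees

51.5011


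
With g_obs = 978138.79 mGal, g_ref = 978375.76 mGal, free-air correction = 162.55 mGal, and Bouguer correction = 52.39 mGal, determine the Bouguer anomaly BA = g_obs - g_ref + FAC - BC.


BA = g_obs - g_ref + FAC - BC
= 978138.79 - 978375.76 + 162.55 - 52.39
= -126.81 mGal

-126.81


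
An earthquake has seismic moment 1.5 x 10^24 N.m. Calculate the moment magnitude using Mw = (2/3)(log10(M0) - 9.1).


log10(M0) = log10(1.5 x 10^24) = 24.1761
Mw = 2/3 * (24.1761 - 9.1)
= 2/3 * 15.0761
= 10.05

10.05


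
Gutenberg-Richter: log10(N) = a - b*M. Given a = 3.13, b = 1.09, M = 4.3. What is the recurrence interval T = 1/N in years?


log10(N) = 3.13 - 1.09*4.3 = -1.557
N = 10^-1.557 = 0.027733
T = 1/N = 1/0.027733 = 36.0579 years

36.0579


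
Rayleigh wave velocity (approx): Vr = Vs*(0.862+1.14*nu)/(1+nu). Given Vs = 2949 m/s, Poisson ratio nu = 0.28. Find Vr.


Numerator factor = 0.862 + 1.14*0.28 = 1.1812
Denominator = 1 + 0.28 = 1.28
Vr = 2949 * 1.1812 / 1.28 = 2721.37 m/s

2721.37


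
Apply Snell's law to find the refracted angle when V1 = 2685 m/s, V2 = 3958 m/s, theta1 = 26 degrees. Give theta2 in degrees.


sin(theta1) = sin(26 deg) = 0.438371
sin(theta2) = V2/V1 * sin(theta1) = 3958/2685 * 0.438371 = 0.64621
theta2 = arcsin(0.64621) = 40.2564 degrees

40.2564


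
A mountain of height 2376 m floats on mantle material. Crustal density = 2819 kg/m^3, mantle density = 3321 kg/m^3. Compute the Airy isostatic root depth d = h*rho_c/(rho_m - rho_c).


rho_m - rho_c = 3321 - 2819 = 502
d = 2376 * 2819 / 502
= 6697944 / 502
= 13342.52 m

13342.52


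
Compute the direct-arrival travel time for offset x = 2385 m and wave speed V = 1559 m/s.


t = x / V
= 2385 / 1559
= 1.5298 s

1.5298


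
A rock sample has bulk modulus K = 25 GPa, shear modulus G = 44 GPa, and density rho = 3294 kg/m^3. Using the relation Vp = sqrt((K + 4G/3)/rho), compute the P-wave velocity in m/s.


First compute the effective modulus:
K + 4G/3 = 25e9 + 4*44e9/3 = 83666666666.67 Pa
Then divide by density:
83666666666.67 / 3294 = 25399716.6565 Pa/(kg/m^3)
Take the square root:
Vp = sqrt(25399716.6565) = 5039.81 m/s

5039.81


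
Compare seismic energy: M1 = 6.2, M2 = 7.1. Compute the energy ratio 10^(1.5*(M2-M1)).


M2 - M1 = 7.1 - 6.2 = 0.9
1.5 * 0.9 = 1.35
ratio = 10^1.35 = 22.39

22.39


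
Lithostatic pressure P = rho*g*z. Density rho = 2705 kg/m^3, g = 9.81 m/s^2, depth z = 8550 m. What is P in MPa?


P = rho * g * z / 1e6
= 2705 * 9.81 * 8550 / 1e6
= 226883227.5 / 1e6
= 226.8832 MPa

226.8832


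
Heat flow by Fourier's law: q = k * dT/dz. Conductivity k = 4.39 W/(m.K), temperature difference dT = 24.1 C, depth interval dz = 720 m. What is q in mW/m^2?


q = k * dT / dz * 1000
= 4.39 * 24.1 / 720 * 1000
= 0.146943 * 1000
= 146.9431 mW/m^2

146.9431


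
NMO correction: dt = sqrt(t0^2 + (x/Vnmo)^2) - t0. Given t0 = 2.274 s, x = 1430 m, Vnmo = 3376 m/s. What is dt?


x/Vnmo = 1430/3376 = 0.423578
(x/Vnmo)^2 = 0.179418
t0^2 = 5.171076
sqrt(5.171076 + 0.179418) = 2.313114
dt = 2.313114 - 2.274 = 0.039114

0.039114


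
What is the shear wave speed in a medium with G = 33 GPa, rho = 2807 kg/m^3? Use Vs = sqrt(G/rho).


Convert G to Pa: G = 33e9 Pa
Compute G/rho = 33e9 / 2807 = 11756323.477
Vs = sqrt(11756323.477) = 3428.75 m/s

3428.75


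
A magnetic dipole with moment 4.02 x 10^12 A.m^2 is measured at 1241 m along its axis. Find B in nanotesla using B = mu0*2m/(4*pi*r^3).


m = 4.02 x 10^12 = 4020000000000 A.m^2
2m = 8040000000000 A.m^2
r^3 = 1241^3 = 1911240521
B = (4pi*10^-7) * 8040000000000 / (4*pi * 1911240521) * 1e9
= 10103361.973945 / 24017356720.07 * 1e9
= 420669.189 nT

420669.189


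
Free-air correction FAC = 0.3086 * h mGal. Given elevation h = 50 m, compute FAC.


FAC = 0.3086 * h
= 0.3086 * 50
= 15.43 mGal

15.43


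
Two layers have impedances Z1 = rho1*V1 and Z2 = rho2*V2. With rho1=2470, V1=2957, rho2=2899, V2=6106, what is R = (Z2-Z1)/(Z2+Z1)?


Z1 = 2470 * 2957 = 7303790
Z2 = 2899 * 6106 = 17701294
R = (17701294 - 7303790) / (17701294 + 7303790) = 10397504 / 25005084 = 0.4158

0.4158


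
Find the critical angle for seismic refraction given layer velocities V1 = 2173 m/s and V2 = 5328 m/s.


V1/V2 = 2173/5328 = 0.407845
theta_c = arcsin(0.407845) = 24.0696 degrees

24.0696


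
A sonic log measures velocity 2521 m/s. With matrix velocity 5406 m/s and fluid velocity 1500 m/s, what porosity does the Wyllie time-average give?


1/V - 1/Vm = 1/2521 - 1/5406 = 0.00021169
1/Vf - 1/Vm = 1/1500 - 1/5406 = 0.00048169
phi = 0.00021169 / 0.00048169 = 0.4395

0.4395


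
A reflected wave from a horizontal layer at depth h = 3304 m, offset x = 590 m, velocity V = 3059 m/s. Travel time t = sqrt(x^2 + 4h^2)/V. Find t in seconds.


x^2 + 4h^2 = 590^2 + 4*3304^2 = 348100 + 43665664 = 44013764
sqrt(44013764) = 6634.287
t = 6634.287 / 3059 = 2.1688 s

2.1688


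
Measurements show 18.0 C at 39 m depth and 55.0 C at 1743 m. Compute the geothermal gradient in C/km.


dT = 55.0 - 18.0 = 37.0 C
dz = 1743 - 39 = 1704 m
gradient = dT/dz * 1000 = 37.0/1704 * 1000 = 21.7136 C/km

21.7136


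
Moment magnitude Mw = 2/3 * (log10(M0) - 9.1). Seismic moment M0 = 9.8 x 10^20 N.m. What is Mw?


log10(M0) = log10(9.8 x 10^20) = 20.9912
Mw = 2/3 * (20.9912 - 9.1)
= 2/3 * 11.8912
= 7.93

7.93


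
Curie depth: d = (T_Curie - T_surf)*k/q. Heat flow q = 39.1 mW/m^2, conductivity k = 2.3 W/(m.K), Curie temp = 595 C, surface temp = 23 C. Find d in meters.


T_Curie - T_surf = 595 - 23 = 572 C
Convert q to W/m^2: 39.1 mW/m^2 = 0.0391 W/m^2
d = 572 * 2.3 / 0.0391 = 33647.06 m

33647.06


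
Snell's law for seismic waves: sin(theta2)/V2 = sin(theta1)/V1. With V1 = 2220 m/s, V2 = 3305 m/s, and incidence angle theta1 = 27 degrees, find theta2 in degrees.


sin(theta1) = sin(27 deg) = 0.45399
sin(theta2) = V2/V1 * sin(theta1) = 3305/2220 * 0.45399 = 0.675873
theta2 = arcsin(0.675873) = 42.522 degrees

42.522


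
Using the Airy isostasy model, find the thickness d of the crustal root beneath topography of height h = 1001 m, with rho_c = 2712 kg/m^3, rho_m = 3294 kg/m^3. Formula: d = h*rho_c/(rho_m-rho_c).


rho_m - rho_c = 3294 - 2712 = 582
d = 1001 * 2712 / 582
= 2714712 / 582
= 4664.45 m

4664.45


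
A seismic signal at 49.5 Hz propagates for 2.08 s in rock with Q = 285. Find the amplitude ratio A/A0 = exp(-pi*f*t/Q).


pi*f*t/Q = pi*49.5*2.08/285 = 1.134942
A/A0 = exp(-1.134942) = 0.321441

0.321441


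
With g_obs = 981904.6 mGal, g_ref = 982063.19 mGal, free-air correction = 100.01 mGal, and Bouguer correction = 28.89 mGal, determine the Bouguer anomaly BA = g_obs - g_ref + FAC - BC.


BA = g_obs - g_ref + FAC - BC
= 981904.6 - 982063.19 + 100.01 - 28.89
= -87.47 mGal

-87.47


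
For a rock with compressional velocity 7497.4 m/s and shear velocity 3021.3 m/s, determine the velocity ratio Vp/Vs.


Vp/Vs = 7497.4 / 3021.3
= 2.4815

2.4815


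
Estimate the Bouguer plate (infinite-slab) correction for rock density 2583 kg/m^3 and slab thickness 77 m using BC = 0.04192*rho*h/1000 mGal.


BC = 0.04192 * rho * h / 1000
= 0.04192 * 2583 * 77 / 1000
= 8.3375 mGal

8.3375


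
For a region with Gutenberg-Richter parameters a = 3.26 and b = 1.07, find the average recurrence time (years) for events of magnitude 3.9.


log10(N) = 3.26 - 1.07*3.9 = -0.913
N = 10^-0.913 = 0.12218
T = 1/N = 1/0.12218 = 8.1846 years

8.1846


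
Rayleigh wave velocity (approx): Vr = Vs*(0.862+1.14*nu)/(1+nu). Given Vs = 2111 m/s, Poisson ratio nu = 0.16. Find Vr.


Numerator factor = 0.862 + 1.14*0.16 = 1.0444
Denominator = 1 + 0.16 = 1.16
Vr = 2111 * 1.0444 / 1.16 = 1900.63 m/s

1900.63


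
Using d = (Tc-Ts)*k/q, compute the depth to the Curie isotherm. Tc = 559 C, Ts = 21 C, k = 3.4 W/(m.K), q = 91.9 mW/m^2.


T_Curie - T_surf = 559 - 21 = 538 C
Convert q to W/m^2: 91.9 mW/m^2 = 0.0919 W/m^2
d = 538 * 3.4 / 0.0919 = 19904.24 m

19904.24


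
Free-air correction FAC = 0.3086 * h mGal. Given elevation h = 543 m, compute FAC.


FAC = 0.3086 * h
= 0.3086 * 543
= 167.5698 mGal

167.5698


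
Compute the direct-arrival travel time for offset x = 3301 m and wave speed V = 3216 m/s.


t = x / V
= 3301 / 3216
= 1.0264 s

1.0264


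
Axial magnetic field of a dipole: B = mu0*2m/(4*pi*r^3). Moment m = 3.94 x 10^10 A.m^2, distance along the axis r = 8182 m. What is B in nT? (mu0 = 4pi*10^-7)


m = 3.94 x 10^10 = 39400000000 A.m^2
2m = 78800000000 A.m^2
r^3 = 8182^3 = 547745004568
B = (4pi*10^-7) * 78800000000 / (4*pi * 547745004568) * 1e9
= 99023.000441 / 6883166729565.35 * 1e9
= 14.3863 nT

14.3863


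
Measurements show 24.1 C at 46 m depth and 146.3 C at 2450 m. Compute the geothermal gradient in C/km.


dT = 146.3 - 24.1 = 122.2 C
dz = 2450 - 46 = 2404 m
gradient = dT/dz * 1000 = 122.2/2404 * 1000 = 50.8319 C/km

50.8319


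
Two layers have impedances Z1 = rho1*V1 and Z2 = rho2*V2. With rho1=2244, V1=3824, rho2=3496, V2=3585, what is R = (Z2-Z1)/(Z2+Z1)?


Z1 = 2244 * 3824 = 8581056
Z2 = 3496 * 3585 = 12533160
R = (12533160 - 8581056) / (12533160 + 8581056) = 3952104 / 21114216 = 0.1872

0.1872


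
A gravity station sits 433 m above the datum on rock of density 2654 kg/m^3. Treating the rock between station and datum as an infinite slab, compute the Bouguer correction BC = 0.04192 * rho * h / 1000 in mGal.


BC = 0.04192 * rho * h / 1000
= 0.04192 * 2654 * 433 / 1000
= 48.1737 mGal

48.1737


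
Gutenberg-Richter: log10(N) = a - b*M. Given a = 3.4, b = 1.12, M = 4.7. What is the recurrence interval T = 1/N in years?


log10(N) = 3.4 - 1.12*4.7 = -1.864
N = 10^-1.864 = 0.013677
T = 1/N = 1/0.013677 = 73.1139 years

73.1139


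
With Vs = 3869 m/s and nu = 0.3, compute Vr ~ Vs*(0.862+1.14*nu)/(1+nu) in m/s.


Numerator factor = 0.862 + 1.14*0.3 = 1.204
Denominator = 1 + 0.3 = 1.3
Vr = 3869 * 1.204 / 1.3 = 3583.29 m/s

3583.29


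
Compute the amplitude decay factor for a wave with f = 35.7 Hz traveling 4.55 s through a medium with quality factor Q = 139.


pi*f*t/Q = pi*35.7*4.55/139 = 3.671256
A/A0 = exp(-3.671256) = 0.025444

0.025444


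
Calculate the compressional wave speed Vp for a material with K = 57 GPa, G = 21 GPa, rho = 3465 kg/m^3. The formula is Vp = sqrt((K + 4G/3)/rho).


First compute the effective modulus:
K + 4G/3 = 57e9 + 4*21e9/3 = 85000000000.0 Pa
Then divide by density:
85000000000.0 / 3465 = 24531024.531 Pa/(kg/m^3)
Take the square root:
Vp = sqrt(24531024.531) = 4952.88 m/s

4952.88


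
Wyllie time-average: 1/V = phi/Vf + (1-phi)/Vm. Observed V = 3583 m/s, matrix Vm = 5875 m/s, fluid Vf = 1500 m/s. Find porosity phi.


1/V - 1/Vm = 1/3583 - 1/5875 = 0.00010888
1/Vf - 1/Vm = 1/1500 - 1/5875 = 0.00049645
phi = 0.00010888 / 0.00049645 = 0.2193

0.2193


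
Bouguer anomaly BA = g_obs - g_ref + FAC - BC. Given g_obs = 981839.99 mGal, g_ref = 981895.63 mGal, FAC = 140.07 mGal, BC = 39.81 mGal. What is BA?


BA = g_obs - g_ref + FAC - BC
= 981839.99 - 981895.63 + 140.07 - 39.81
= 44.62 mGal

44.62


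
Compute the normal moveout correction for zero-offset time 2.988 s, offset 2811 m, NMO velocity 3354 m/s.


x/Vnmo = 2811/3354 = 0.838104
(x/Vnmo)^2 = 0.702418
t0^2 = 8.928144
sqrt(8.928144 + 0.702418) = 3.103315
dt = 3.103315 - 2.988 = 0.115315

0.115315


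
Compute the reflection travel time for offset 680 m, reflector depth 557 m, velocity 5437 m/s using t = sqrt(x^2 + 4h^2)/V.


x^2 + 4h^2 = 680^2 + 4*557^2 = 462400 + 1240996 = 1703396
sqrt(1703396) = 1305.1421
t = 1305.1421 / 5437 = 0.24 s

0.24
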